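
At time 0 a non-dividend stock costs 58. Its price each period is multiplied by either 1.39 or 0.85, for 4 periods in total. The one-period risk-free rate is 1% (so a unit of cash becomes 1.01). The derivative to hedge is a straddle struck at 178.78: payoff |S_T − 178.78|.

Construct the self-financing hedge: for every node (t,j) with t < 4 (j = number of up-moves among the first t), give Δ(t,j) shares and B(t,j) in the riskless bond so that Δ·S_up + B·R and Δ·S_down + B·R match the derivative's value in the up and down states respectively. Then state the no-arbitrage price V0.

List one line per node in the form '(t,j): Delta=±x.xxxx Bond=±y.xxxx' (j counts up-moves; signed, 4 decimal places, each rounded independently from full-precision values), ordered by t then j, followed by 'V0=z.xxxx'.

(0,0): Delta=-0.9392 Bond=168.8345
(1,0): Delta=-1.0000 Bond=173.5221
(1,1): Delta=-0.8508 Bond=163.3997
(2,0): Delta=-1.0000 Bond=175.2573
(2,1): Delta=-1.0000 Bond=175.2573
(2,2): Delta=-0.6341 Bond=140.7526
(3,0): Delta=-1.0000 Bond=177.0099
(3,1): Delta=-1.0000 Bond=177.0099
(3,2): Delta=-1.0000 Bond=177.0099
(3,3): Delta=-0.1028 Bond=59.3920
V0=114.3630

The replicating-portfolio and risk-neutral prices coincide; use p* = (1.01−0.85)/(1.39−0.85) = 0.2963 for the latter.
At expiry t=4: V(4,0)=148.5036, V(4,1)=129.2692, V(4,2)=97.8153, V(4,3)=46.3790, V(4,4)=37.7346
(3,0): S=35.6192. Δ = (V_up−V_dn)/(S_up−S_dn) = (129.2692−148.5036)/(49.5108−30.2764) = -1.0000. V = [p*·129.2692 + (1−p*)·148.5036]/1.01 = 141.3907. B = V − Δ·S = 177.0099.
(3,1): S=58.2479. Δ = (V_up−V_dn)/(S_up−S_dn) = (97.8153−129.2692)/(80.9647−49.5108) = -1.0000. V = [p*·97.8153 + (1−p*)·129.2692]/1.01 = 118.7620. B = V − Δ·S = 177.0099.
(3,2): S=95.2525. Δ = (V_up−V_dn)/(S_up−S_dn) = (46.3790−97.8153)/(132.4010−80.9647) = -1.0000. V = [p*·46.3790 + (1−p*)·97.8153]/1.01 = 81.7574. B = V − Δ·S = 177.0099.
(3,3): S=155.7659. Δ = (V_up−V_dn)/(S_up−S_dn) = (37.7346−46.3790)/(216.5146−132.4010) = -0.1028. V = [p*·37.7346 + (1−p*)·46.3790]/1.01 = 43.3838. B = V − Δ·S = 59.3920.
(2,0): S=41.9050. Δ = (V_up−V_dn)/(S_up−S_dn) = (118.7620−141.3907)/(58.2479−35.6192) = -1.0000. V = [p*·118.7620 + (1−p*)·141.3907]/1.01 = 133.3523. B = V − Δ·S = 175.2573.
(2,1): S=68.5270. Δ = (V_up−V_dn)/(S_up−S_dn) = (81.7574−118.7620)/(95.2525−58.2479) = -1.0000. V = [p*·81.7574 + (1−p*)·118.7620]/1.01 = 106.7303. B = V − Δ·S = 175.2573.
(2,2): S=112.0618. Δ = (V_up−V_dn)/(S_up−S_dn) = (43.3838−81.7574)/(155.7659−95.2525) = -0.6341. V = [p*·43.3838 + (1−p*)·81.7574]/1.01 = 69.6905. B = V − Δ·S = 140.7526.
(1,0): S=49.3000. Δ = (V_up−V_dn)/(S_up−S_dn) = (106.7303−133.3523)/(68.5270−41.9050) = -1.0000. V = [p*·106.7303 + (1−p*)·133.3523]/1.01 = 124.2221. B = V − Δ·S = 173.5221.
(1,1): S=80.6200. Δ = (V_up−V_dn)/(S_up−S_dn) = (69.6905−106.7303)/(112.0618−68.5270) = -0.8508. V = [p*·69.6905 + (1−p*)·106.7303]/1.01 = 94.8075. B = V − Δ·S = 163.3997.
(0,0): S=58.0000. Δ = (V_up−V_dn)/(S_up−S_dn) = (94.8075−124.2221)/(80.6200−49.3000) = -0.9392. V = [p*·94.8075 + (1−p*)·124.2221]/1.01 = 114.3630. B = V − Δ·S = 168.8345.
The time-0 hedge costs 114.3630, which is the no-arbitrage price.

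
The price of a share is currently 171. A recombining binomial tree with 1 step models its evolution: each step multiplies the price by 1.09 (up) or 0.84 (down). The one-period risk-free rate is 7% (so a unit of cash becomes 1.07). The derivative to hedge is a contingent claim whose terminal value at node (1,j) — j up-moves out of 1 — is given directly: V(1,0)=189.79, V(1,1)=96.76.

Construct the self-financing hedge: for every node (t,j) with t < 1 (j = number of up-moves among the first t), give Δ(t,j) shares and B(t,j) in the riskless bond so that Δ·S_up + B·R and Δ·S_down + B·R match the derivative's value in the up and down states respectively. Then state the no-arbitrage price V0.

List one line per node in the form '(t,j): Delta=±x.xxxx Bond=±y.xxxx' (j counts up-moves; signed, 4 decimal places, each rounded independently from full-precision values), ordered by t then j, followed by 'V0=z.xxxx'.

(0,0): Delta=-2.1761 Bond=469.5054
V0=97.3854

Risk-neutral probability p* = (R−d)/(u−d) = (1.07−0.84)/(1.09−0.84) = 0.9200.
Payoff layer (t=1): V(1,0)=189.7900, V(1,1)=96.7600
  t=0,j=0: stock 171.0000 → up 186.3900 (V=96.7600), down 143.6400 (V=189.7900). Price 97.3854; hedge Δ=-2.1761, bond B=469.5054.
The time-0 hedge costs 97.3854, which is the no-arbitrage price.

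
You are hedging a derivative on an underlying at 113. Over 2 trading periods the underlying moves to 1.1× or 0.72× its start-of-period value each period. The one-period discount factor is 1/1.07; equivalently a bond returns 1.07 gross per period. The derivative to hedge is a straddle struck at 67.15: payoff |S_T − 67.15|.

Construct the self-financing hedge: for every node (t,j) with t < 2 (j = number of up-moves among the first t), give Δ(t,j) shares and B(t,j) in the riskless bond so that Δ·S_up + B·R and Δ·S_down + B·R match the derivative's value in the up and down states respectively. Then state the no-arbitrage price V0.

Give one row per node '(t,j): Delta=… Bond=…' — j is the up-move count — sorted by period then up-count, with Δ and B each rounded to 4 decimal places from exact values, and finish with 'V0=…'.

(0,0): Delta=0.9705 Bond=-55.2298
(1,0): Delta=0.4456 Bond=-16.3828
(1,1): Delta=1.0000 Bond=-62.7570
V0=54.4419

Since d<R<u, set p* = (R−d)/(u−d) = 0.9211; price each node as the discounted p*-expectation of its children.
Payoff layer (t=2): V(2,0)=8.5708, V(2,1)=22.3460, V(2,2)=69.5800
Node (1,0) S=81.3600: V=(p*·22.3460+(1−p*)·8.5708)/1.07=19.8677; Δ=(22.3460−8.5708)/(89.4960−58.5792)=0.4456; B=V−Δ·S=-16.3828
Node (1,1) S=124.3000: V=(p*·69.5800+(1−p*)·22.3460)/1.07=61.5430; Δ=(69.5800−22.3460)/(136.7300−89.4960)=1.0000; B=V−Δ·S=-62.7570
Node (0,0) S=113.0000: V=(p*·61.5430+(1−p*)·19.8677)/1.07=54.4419; Δ=(61.5430−19.8677)/(124.3000−81.3600)=0.9705; B=V−Δ·S=-55.2298
The time-0 hedge costs 54.4419, which is the no-arbitrage price.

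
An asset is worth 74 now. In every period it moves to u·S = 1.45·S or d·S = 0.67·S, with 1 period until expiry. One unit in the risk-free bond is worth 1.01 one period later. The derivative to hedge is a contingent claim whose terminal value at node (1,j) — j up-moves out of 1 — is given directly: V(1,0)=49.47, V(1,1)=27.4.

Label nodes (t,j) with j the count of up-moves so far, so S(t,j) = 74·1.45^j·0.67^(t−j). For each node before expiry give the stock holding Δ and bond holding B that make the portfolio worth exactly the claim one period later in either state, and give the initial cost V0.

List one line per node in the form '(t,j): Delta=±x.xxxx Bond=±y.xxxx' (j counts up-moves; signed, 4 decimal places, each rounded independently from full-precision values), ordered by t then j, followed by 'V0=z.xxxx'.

Under the risk-neutral measure, an up-move has probability p* = (R−d)/(u−d) = 0.4359 and values discount at R = 1.01.
Terminal payoffs: V(1,0)=49.4700, V(1,1)=27.4000
  t=0,j=0: stock 74.0000 → up 107.3000 (V=27.4000), down 49.5800 (V=49.4700). Price 39.4552; hedge Δ=-0.3824, bond B=67.7501.
Self-financing check: at every node Δ·S+B equals the discounted successor values.

(0,0): Delta=-0.3824 Bond=67.7501
V0=39.4552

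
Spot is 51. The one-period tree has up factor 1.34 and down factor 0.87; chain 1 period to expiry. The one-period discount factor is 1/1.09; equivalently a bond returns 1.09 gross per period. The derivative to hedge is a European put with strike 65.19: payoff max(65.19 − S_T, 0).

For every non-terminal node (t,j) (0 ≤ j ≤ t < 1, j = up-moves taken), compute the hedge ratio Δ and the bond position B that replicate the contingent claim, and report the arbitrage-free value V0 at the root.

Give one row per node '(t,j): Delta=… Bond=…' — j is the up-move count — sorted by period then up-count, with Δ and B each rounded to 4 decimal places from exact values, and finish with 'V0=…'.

(0,0): Delta=-0.8686 Bond=54.4579
V0=10.1601

Since d<R<u, set p* = (R−d)/(u−d) = 0.4681; price each node as the discounted p*-expectation of its children.
Terminal payoffs: V(1,0)=20.8200, V(1,1)=0.0000
Node (0,0) S=51.0000: V=(p*·0.0000+(1−p*)·20.8200)/1.09=10.1601; Δ=(0.0000−20.8200)/(68.3400−44.3700)=-0.8686; B=V−Δ·S=54.4579
Check: Δ(0,0)·S0 + B(0,0) = 10.1601 = V0.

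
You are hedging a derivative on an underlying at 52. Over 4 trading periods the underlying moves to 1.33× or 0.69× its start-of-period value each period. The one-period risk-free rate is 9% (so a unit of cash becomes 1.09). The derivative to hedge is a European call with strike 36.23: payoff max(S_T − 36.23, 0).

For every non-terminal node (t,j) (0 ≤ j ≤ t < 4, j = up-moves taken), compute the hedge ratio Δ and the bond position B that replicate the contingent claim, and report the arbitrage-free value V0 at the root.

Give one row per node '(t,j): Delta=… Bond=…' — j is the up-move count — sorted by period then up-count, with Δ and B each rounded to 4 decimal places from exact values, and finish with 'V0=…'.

Risk-neutral probability p* = (R−d)/(u−d) = (1.09−0.69)/(1.33−0.69) = 0.6250.
Terminal values V(4,·): V(4,0)=0.0000, V(4,1)=0.0000, V(4,2)=7.5630, V(4,3)=48.1826, V(4,4)=126.4784
Node (3,0) S=17.0825: V=(p*·0.0000+(1−p*)·0.0000)/1.09=0.0000; Δ=(0.0000−0.0000)/(22.7197−11.7869)=0.0000; B=V−Δ·S=0.0000
Node (3,1) S=32.9271: V=(p*·7.5630+(1−p*)·0.0000)/1.09=4.3366; Δ=(7.5630−0.0000)/(43.7930−22.7197)=0.3589; B=V−Δ·S=-7.4806
Node (3,2) S=63.4681: V=(p*·48.1826+(1−p*)·7.5630)/1.09=30.2296; Δ=(48.1826−7.5630)/(84.4126−43.7930)=1.0000; B=V−Δ·S=-33.2385
Node (3,3) S=122.3371: V=(p*·126.4784+(1−p*)·48.1826)/1.09=89.0986; Δ=(126.4784−48.1826)/(162.7084−84.4126)=1.0000; B=V−Δ·S=-33.2385
Node (2,0) S=24.7572: V=(p*·4.3366+(1−p*)·0.0000)/1.09=2.4866; Δ=(4.3366−0.0000)/(32.9271−17.0825)=0.2737; B=V−Δ·S=-4.2893
Node (2,1) S=47.7204: V=(p*·30.2296+(1−p*)·4.3366)/1.09=18.8254; Δ=(30.2296−4.3366)/(63.4681−32.9271)=0.8478; B=V−Δ·S=-21.6324
Node (2,2) S=91.9828: V=(p*·89.0986+(1−p*)·30.2296)/1.09=61.4887; Δ=(89.0986−30.2296)/(122.3371−63.4681)=1.0000; B=V−Δ·S=-30.4941
Node (1,0) S=35.8800: V=(p*·18.8254+(1−p*)·2.4866)/1.09=11.6499; Δ=(18.8254−2.4866)/(47.7204−24.7572)=0.7115; B=V−Δ·S=-13.8796
Node (1,1) S=69.1600: V=(p*·61.4887+(1−p*)·18.8254)/1.09=41.7339; Δ=(61.4887−18.8254)/(91.9828−47.7204)=0.9639; B=V−Δ·S=-24.9275
Node (0,0) S=52.0000: V=(p*·41.7339+(1−p*)·11.6499)/1.09=27.9380; Δ=(41.7339−11.6499)/(69.1600−35.8800)=0.9040; B=V−Δ·S=-19.0684
The time-0 hedge costs 27.9380, which is the no-arbitrage price.

(0,0): Delta=0.9040 Bond=-19.0684
(1,0): Delta=0.7115 Bond=-13.8796
(1,1): Delta=0.9639 Bond=-24.9275
(2,0): Delta=0.2737 Bond=-4.2893
(2,1): Delta=0.8478 Bond=-21.6324
(2,2): Delta=1.0000 Bond=-30.4941
(3,0): Delta=0.0000 Bond=0.0000
(3,1): Delta=0.3589 Bond=-7.4806
(3,2): Delta=1.0000 Bond=-33.2385
(3,3): Delta=1.0000 Bond=-33.2385
V0=27.9380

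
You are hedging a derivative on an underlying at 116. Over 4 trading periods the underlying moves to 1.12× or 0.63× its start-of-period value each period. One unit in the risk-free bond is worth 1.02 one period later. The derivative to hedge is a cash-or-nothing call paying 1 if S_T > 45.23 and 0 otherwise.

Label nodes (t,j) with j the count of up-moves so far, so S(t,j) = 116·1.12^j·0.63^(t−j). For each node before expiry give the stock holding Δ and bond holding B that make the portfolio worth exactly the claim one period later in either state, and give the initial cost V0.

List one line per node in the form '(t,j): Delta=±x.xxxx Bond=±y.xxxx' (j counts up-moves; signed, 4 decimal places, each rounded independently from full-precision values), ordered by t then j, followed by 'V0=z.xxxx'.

No-arbitrage ⇒ martingale measure with p* = (R−d)/(u−d) = 0.7959.
Terminal values V(4,·): V(4,0)=0.0000, V(4,1)=0.0000, V(4,2)=1.0000, V(4,3)=1.0000, V(4,4)=1.0000
  t=3,j=0: stock 29.0055 → up 32.4861 (V=0.0000), down 18.2734 (V=0.0000). Price 0.0000; hedge Δ=0.0000, bond B=0.0000.
  t=3,j=1: stock 51.5652 → up 57.7531 (V=1.0000), down 32.4861 (V=0.0000). Price 0.7803; hedge Δ=0.0396, bond B=-1.2605.
  t=3,j=2: stock 91.6716 → up 102.6721 (V=1.0000), down 57.7531 (V=1.0000). Price 0.9804; hedge Δ=0.0000, bond B=0.9804.
  t=3,j=3: stock 162.9716 → up 182.5282 (V=1.0000), down 102.6721 (V=1.0000). Price 0.9804; hedge Δ=0.0000, bond B=0.9804.
  t=2,j=0: stock 46.0404 → up 51.5652 (V=0.7803), down 29.0055 (V=0.0000). Price 0.6089; hedge Δ=0.0346, bond B=-0.9836.
  t=2,j=1: stock 81.8496 → up 91.6716 (V=0.9804), down 51.5652 (V=0.7803). Price 0.9211; hedge Δ=0.0050, bond B=0.5128.
  t=2,j=2: stock 145.5104 → up 162.9716 (V=0.9804), down 91.6716 (V=0.9804). Price 0.9612; hedge Δ=0.0000, bond B=0.9612.
  t=1,j=0: stock 73.0800 → up 81.8496 (V=0.9211), down 46.0404 (V=0.6089). Price 0.8406; hedge Δ=0.0087, bond B=0.2034.
  t=1,j=1: stock 129.9200 → up 145.5104 (V=0.9612), down 81.8496 (V=0.9211). Price 0.9343; hedge Δ=0.0006, bond B=0.8526.
  t=0,j=0: stock 116.0000 → up 129.9200 (V=0.9343), down 73.0800 (V=0.8406). Price 0.8972; hedge Δ=0.0016, bond B=0.7060.
Each (Δ,B) replicates both successor values, so the strategy is self-financing and V0 is arbitrage-free.

(0,0): Delta=0.0016 Bond=0.7060
(1,0): Delta=0.0087 Bond=0.2034
(1,1): Delta=0.0006 Bond=0.8526
(2,0): Delta=0.0346 Bond=-0.9836
(2,1): Delta=0.0050 Bond=0.5128
(2,2): Delta=0.0000 Bond=0.9612
(3,0): Delta=0.0000 Bond=0.0000
(3,1): Delta=0.0396 Bond=-1.2605
(3,2): Delta=0.0000 Bond=0.9804
(3,3): Delta=0.0000 Bond=0.9804
V0=0.8972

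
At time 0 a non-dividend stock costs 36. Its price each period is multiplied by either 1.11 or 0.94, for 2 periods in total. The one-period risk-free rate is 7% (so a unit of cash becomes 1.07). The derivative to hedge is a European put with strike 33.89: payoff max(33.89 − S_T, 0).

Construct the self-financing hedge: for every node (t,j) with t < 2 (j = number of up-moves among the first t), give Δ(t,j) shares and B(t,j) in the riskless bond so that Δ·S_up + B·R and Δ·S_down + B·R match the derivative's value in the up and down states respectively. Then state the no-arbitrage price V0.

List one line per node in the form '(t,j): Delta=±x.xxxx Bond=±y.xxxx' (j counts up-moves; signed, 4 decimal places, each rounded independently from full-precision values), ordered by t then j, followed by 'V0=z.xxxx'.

(0,0): Delta=-0.0748 Bond=2.7917
(1,0): Delta=-0.3616 Bond=12.6951
(1,1): Delta=0.0000 Bond=0.0000
V0=0.1006

The replicating-portfolio and risk-neutral prices coincide; use p* = (1.07−0.94)/(1.11−0.94) = 0.7647 for the latter.
Terminal values V(2,·): V(2,0)=2.0804, V(2,1)=0.0000, V(2,2)=0.0000
Node (1,0) S=33.8400: V=(p*·0.0000+(1−p*)·2.0804)/1.07=0.4575; Δ=(0.0000−2.0804)/(37.5624−31.8096)=-0.3616; B=V−Δ·S=12.6951
Node (1,1) S=39.9600: V=(p*·0.0000+(1−p*)·0.0000)/1.07=0.0000; Δ=(0.0000−0.0000)/(44.3556−37.5624)=0.0000; B=V−Δ·S=0.0000
Node (0,0) S=36.0000: V=(p*·0.0000+(1−p*)·0.4575)/1.07=0.1006; Δ=(0.0000−0.4575)/(39.9600−33.8400)=-0.0748; B=V−Δ·S=2.7917
Root portfolio cost Δ·36+B reproduces V0=0.1006.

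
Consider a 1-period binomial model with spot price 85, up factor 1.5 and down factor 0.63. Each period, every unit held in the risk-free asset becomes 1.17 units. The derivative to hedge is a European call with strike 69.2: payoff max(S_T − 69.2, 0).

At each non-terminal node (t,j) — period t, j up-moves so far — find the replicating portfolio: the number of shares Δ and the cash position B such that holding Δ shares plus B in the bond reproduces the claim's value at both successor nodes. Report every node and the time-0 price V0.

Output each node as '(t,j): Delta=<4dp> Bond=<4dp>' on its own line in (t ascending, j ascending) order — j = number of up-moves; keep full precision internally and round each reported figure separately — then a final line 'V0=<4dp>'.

Risk-neutral probability p* = (R−d)/(u−d) = (1.17−0.63)/(1.5−0.63) = 0.6207.
Terminal payoffs: V(1,0)=0.0000, V(1,1)=58.3000
(0,0): S=85.0000. Δ = (V_up−V_dn)/(S_up−S_dn) = (58.3000−0.0000)/(127.5000−53.5500) = 0.7884. V = [p*·58.3000 + (1−p*)·0.0000]/1.17 = 30.9284. B = V − Δ·S = -36.0831.
Check: Δ(0,0)·S0 + B(0,0) = 30.9284 = V0.

(0,0): Delta=0.7884 Bond=-36.0831
V0=30.9284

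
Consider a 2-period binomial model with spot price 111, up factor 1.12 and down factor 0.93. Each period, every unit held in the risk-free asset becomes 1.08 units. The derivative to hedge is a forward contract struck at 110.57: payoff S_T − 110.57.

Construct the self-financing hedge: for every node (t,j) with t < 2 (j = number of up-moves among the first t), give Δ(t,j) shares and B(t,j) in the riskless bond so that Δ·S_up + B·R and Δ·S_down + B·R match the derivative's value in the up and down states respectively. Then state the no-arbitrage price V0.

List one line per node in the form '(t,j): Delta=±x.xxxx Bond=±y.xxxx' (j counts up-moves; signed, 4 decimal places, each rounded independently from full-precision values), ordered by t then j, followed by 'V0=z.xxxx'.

(0,0): Delta=1.0000 Bond=-94.7960
(1,0): Delta=1.0000 Bond=-102.3796
(1,1): Delta=1.0000 Bond=-102.3796
V0=16.2040

Since d<R<u, set p* = (R−d)/(u−d) = 0.7895; price each node as the discounted p*-expectation of its children.
Terminal payoffs: V(2,0)=-14.5661, V(2,1)=5.0476, V(2,2)=28.6684
(1,0): S=103.2300. Δ = (V_up−V_dn)/(S_up−S_dn) = (5.0476−-14.5661)/(115.6176−96.0039) = 1.0000. V = [p*·5.0476 + (1−p*)·-14.5661]/1.08 = 0.8504. B = V − Δ·S = -102.3796.
(1,1): S=124.3200. Δ = (V_up−V_dn)/(S_up−S_dn) = (28.6684−5.0476)/(139.2384−115.6176) = 1.0000. V = [p*·28.6684 + (1−p*)·5.0476]/1.08 = 21.9404. B = V − Δ·S = -102.3796.
(0,0): S=111.0000. Δ = (V_up−V_dn)/(S_up−S_dn) = (21.9404−0.8504)/(124.3200−103.2300) = 1.0000. V = [p*·21.9404 + (1−p*)·0.8504]/1.08 = 16.2040. B = V − Δ·S = -94.7960.
Root portfolio cost Δ·111+B reproduces V0=16.2040.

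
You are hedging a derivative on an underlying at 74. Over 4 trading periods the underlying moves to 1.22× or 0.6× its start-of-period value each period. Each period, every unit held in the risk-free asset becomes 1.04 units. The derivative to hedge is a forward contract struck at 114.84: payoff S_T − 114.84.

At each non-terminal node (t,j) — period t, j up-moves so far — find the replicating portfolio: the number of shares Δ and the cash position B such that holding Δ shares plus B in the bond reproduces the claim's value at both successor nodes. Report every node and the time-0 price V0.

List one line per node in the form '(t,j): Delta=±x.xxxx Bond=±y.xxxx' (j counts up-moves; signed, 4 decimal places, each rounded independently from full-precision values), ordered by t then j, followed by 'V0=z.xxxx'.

(0,0): Delta=1.0000 Bond=-98.1657
(1,0): Delta=1.0000 Bond=-102.0923
(1,1): Delta=1.0000 Bond=-102.0923
(2,0): Delta=1.0000 Bond=-106.1760
(2,1): Delta=1.0000 Bond=-106.1760
(2,2): Delta=1.0000 Bond=-106.1760
(3,0): Delta=1.0000 Bond=-110.4231
(3,1): Delta=1.0000 Bond=-110.4231
(3,2): Delta=1.0000 Bond=-110.4231
(3,3): Delta=1.0000 Bond=-110.4231
V0=-24.1657

Since d<R<u, set p* = (R−d)/(u−d) = 0.7097; price each node as the discounted p*-expectation of its children.
Payoff layer (t=4): V(4,0)=-105.2496, V(4,1)=-95.3395, V(4,2)=-75.1890, V(4,3)=-34.2163, V(4,4)=49.0948
(3,0): S=15.9840. Δ = (V_up−V_dn)/(S_up−S_dn) = (-95.3395−-105.2496)/(19.5005−9.5904) = 1.0000. V = [p*·-95.3395 + (1−p*)·-105.2496]/1.04 = -94.4391. B = V − Δ·S = -110.4231.
(3,1): S=32.5008. Δ = (V_up−V_dn)/(S_up−S_dn) = (-75.1890−-95.3395)/(39.6510−19.5005) = 1.0000. V = [p*·-75.1890 + (1−p*)·-95.3395]/1.04 = -77.9223. B = V − Δ·S = -110.4231.
(3,2): S=66.0850. Δ = (V_up−V_dn)/(S_up−S_dn) = (-34.2163−-75.1890)/(80.6237−39.6510) = 1.0000. V = [p*·-34.2163 + (1−p*)·-75.1890]/1.04 = -44.3381. B = V − Δ·S = -110.4231.
(3,3): S=134.3728. Δ = (V_up−V_dn)/(S_up−S_dn) = (49.0948−-34.2163)/(163.9348−80.6237) = 1.0000. V = [p*·49.0948 + (1−p*)·-34.2163]/1.04 = 23.9497. B = V − Δ·S = -110.4231.
(2,0): S=26.6400. Δ = (V_up−V_dn)/(S_up−S_dn) = (-77.9223−-94.4391)/(32.5008−15.9840) = 1.0000. V = [p*·-77.9223 + (1−p*)·-94.4391]/1.04 = -79.5360. B = V − Δ·S = -106.1760.
(2,1): S=54.1680. Δ = (V_up−V_dn)/(S_up−S_dn) = (-44.3381−-77.9223)/(66.0850−32.5008) = 1.0000. V = [p*·-44.3381 + (1−p*)·-77.9223]/1.04 = -52.0080. B = V − Δ·S = -106.1760.
(2,2): S=110.1416. Δ = (V_up−V_dn)/(S_up−S_dn) = (23.9497−-44.3381)/(134.3728−66.0850) = 1.0000. V = [p*·23.9497 + (1−p*)·-44.3381]/1.04 = 3.9656. B = V − Δ·S = -106.1760.
(1,0): S=44.4000. Δ = (V_up−V_dn)/(S_up−S_dn) = (-52.0080−-79.5360)/(54.1680−26.6400) = 1.0000. V = [p*·-52.0080 + (1−p*)·-79.5360]/1.04 = -57.6923. B = V − Δ·S = -102.0923.
(1,1): S=90.2800. Δ = (V_up−V_dn)/(S_up−S_dn) = (3.9656−-52.0080)/(110.1416−54.1680) = 1.0000. V = [p*·3.9656 + (1−p*)·-52.0080]/1.04 = -11.8123. B = V − Δ·S = -102.0923.
(0,0): S=74.0000. Δ = (V_up−V_dn)/(S_up−S_dn) = (-11.8123−-57.6923)/(90.2800−44.4000) = 1.0000. V = [p*·-11.8123 + (1−p*)·-57.6923]/1.04 = -24.1657. B = V − Δ·S = -98.1657.
Root portfolio cost Δ·74+B reproduces V0=-24.1657.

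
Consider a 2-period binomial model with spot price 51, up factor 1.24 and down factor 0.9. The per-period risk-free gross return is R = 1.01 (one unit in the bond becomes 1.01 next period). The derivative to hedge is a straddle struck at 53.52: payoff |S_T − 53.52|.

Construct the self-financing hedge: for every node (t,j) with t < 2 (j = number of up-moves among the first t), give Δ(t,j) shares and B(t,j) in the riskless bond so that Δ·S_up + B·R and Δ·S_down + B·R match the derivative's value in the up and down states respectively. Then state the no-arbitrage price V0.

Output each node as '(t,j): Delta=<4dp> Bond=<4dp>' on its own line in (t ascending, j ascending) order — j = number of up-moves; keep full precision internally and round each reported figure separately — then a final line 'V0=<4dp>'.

Since d<R<u, set p* = (R−d)/(u−d) = 0.3235; price each node as the discounted p*-expectation of its children.
Terminal payoffs: V(2,0)=12.2100, V(2,1)=3.3960, V(2,2)=24.8976
Node (1,0) S=45.9000: V=(p*·3.3960+(1−p*)·12.2100)/1.01=9.2658; Δ=(3.3960−12.2100)/(56.9160−41.3100)=-0.5648; B=V−Δ·S=35.1893
Node (1,1) S=63.2400: V=(p*·24.8976+(1−p*)·3.3960)/1.01=10.2499; Δ=(24.8976−3.3960)/(78.4176−56.9160)=1.0000; B=V−Δ·S=-52.9901
Node (0,0) S=51.0000: V=(p*·10.2499+(1−p*)·9.2658)/1.01=9.4893; Δ=(10.2499−9.2658)/(63.2400−45.9000)=0.0568; B=V−Δ·S=6.5947
Root portfolio cost Δ·51+B reproduces V0=9.4893.

(0,0): Delta=0.0568 Bond=6.5947
(1,0): Delta=-0.5648 Bond=35.1893
(1,1): Delta=1.0000 Bond=-52.9901
V0=9.4893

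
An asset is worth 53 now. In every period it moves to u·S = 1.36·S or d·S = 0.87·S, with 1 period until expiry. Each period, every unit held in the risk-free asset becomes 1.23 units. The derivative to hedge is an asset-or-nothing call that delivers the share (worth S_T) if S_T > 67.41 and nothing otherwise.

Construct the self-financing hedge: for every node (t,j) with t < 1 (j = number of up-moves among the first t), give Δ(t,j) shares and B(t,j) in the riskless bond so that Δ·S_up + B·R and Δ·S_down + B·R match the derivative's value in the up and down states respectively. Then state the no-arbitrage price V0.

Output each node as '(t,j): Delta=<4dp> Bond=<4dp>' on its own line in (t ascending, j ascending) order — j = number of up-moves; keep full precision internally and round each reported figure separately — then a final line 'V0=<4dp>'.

Under the risk-neutral measure, an up-move has probability p* = (R−d)/(u−d) = 0.7347 and values discount at R = 1.23.
At expiry t=1: V(1,0)=0.0000, V(1,1)=72.0800
(0,0): S=53.0000. Δ = (V_up−V_dn)/(S_up−S_dn) = (72.0800−0.0000)/(72.0800−46.1100) = 2.7755. V = [p*·72.0800 + (1−p*)·0.0000]/1.23 = 43.0543. B = V − Δ·S = -104.0478.
Check: Δ(0,0)·S0 + B(0,0) = 43.0543 = V0.

(0,0): Delta=2.7755 Bond=-104.0478
V0=43.0543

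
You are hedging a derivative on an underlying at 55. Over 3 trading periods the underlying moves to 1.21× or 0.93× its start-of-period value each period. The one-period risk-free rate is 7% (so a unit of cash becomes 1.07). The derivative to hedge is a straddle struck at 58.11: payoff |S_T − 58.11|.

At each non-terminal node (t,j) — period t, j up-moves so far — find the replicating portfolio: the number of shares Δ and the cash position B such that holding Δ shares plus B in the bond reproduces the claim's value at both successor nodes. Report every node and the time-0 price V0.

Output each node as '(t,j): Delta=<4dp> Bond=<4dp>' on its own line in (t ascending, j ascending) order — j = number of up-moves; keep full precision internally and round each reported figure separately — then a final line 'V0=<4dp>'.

(0,0): Delta=0.5910 Bond=-21.7742
(1,0): Delta=0.0949 Bond=2.0794
(1,1): Delta=0.9724 Bond=-48.6761
(2,0): Delta=-1.0000 Bond=54.3084
(2,1): Delta=0.9364 Bond=-49.8585
(2,2): Delta=1.0000 Bond=-54.3084
V0=10.7328

The replicating-portfolio and risk-neutral prices coincide; use p* = (1.07−0.93)/(1.21−0.93) = 0.5000 for the latter.
Terminal payoffs: V(3,0)=13.8704, V(3,1)=0.5509, V(3,2)=16.7787, V(3,3)=39.3259
(2,0): S=47.5695. Δ = (V_up−V_dn)/(S_up−S_dn) = (0.5509−13.8704)/(57.5591−44.2396) = -1.0000. V = [p*·0.5509 + (1−p*)·13.8704]/1.07 = 6.7389. B = V − Δ·S = 54.3084.
(2,1): S=61.8915. Δ = (V_up−V_dn)/(S_up−S_dn) = (16.7787−0.5509)/(74.8887−57.5591) = 0.9364. V = [p*·16.7787 + (1−p*)·0.5509]/1.07 = 8.0980. B = V − Δ·S = -49.8585.
(2,2): S=80.5255. Δ = (V_up−V_dn)/(S_up−S_dn) = (39.3259−16.7787)/(97.4359−74.8887) = 1.0000. V = [p*·39.3259 + (1−p*)·16.7787]/1.07 = 26.2171. B = V − Δ·S = -54.3084.
(1,0): S=51.1500. Δ = (V_up−V_dn)/(S_up−S_dn) = (8.0980−6.7389)/(61.8915−47.5695) = 0.0949. V = [p*·8.0980 + (1−p*)·6.7389]/1.07 = 6.9331. B = V − Δ·S = 2.0794.
(1,1): S=66.5500. Δ = (V_up−V_dn)/(S_up−S_dn) = (26.2171−8.0980)/(80.5255−61.8915) = 0.9724. V = [p*·26.2171 + (1−p*)·8.0980]/1.07 = 16.0351. B = V − Δ·S = -48.6761.
(0,0): S=55.0000. Δ = (V_up−V_dn)/(S_up−S_dn) = (16.0351−6.9331)/(66.5500−51.1500) = 0.5910. V = [p*·16.0351 + (1−p*)·6.9331]/1.07 = 10.7328. B = V − Δ·S = -21.7742.
Root portfolio cost Δ·55+B reproduces V0=10.7328.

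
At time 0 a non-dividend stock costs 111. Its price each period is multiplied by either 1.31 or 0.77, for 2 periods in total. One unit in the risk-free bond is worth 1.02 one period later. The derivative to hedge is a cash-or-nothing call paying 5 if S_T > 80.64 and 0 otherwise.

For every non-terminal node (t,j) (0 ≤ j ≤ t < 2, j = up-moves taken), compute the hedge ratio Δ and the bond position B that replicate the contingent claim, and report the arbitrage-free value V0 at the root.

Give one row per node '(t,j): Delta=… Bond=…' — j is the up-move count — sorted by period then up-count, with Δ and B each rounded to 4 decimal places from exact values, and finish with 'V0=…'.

Under the risk-neutral measure, an up-move has probability p* = (R−d)/(u−d) = 0.4630 and values discount at R = 1.02.
At expiry t=2: V(2,0)=0.0000, V(2,1)=5.0000, V(2,2)=5.0000
Node (1,0) S=85.4700: V=(p*·5.0000+(1−p*)·0.0000)/1.02=2.2694; Δ=(5.0000−0.0000)/(111.9657−65.8119)=0.1083; B=V−Δ·S=-6.9898
Node (1,1) S=145.4100: V=(p*·5.0000+(1−p*)·5.0000)/1.02=4.9020; Δ=(5.0000−5.0000)/(190.4871−111.9657)=0.0000; B=V−Δ·S=4.9020
Node (0,0) S=111.0000: V=(p*·4.9020+(1−p*)·2.2694)/1.02=3.4198; Δ=(4.9020−2.2694)/(145.4100−85.4700)=0.0439; B=V−Δ·S=-1.4553
Self-financing check: at every node Δ·S+B equals the discounted successor values.

(0,0): Delta=0.0439 Bond=-1.4553
(1,0): Delta=0.1083 Bond=-6.9898
(1,1): Delta=0.0000 Bond=4.9020
V0=3.4198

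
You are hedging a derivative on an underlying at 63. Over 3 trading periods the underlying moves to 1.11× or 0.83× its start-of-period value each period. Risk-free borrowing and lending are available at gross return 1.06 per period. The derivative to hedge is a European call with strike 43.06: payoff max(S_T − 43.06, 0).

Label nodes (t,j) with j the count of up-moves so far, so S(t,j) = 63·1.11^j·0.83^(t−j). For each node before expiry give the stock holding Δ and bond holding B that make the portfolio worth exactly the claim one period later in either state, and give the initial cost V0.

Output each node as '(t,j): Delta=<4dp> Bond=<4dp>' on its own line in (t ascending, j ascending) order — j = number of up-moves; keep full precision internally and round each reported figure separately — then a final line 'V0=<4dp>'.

(0,0): Delta=0.9887 Bond=-35.4071
(1,0): Delta=0.9190 Bond=-33.8894
(1,1): Delta=1.0000 Bond=-38.3232
(2,0): Delta=0.4209 Bond=-14.3035
(2,1): Delta=1.0000 Bond=-40.6226
(2,2): Delta=1.0000 Bond=-40.6226
V0=26.8796

Under the risk-neutral measure, an up-move has probability p* = (R−d)/(u−d) = 0.8214 and values discount at R = 1.06.
Terminal payoffs: V(3,0)=0.0000, V(3,1)=5.1148, V(3,2)=21.3665, V(3,3)=43.1008
Node (2,0) S=43.4007: V=(p*·5.1148+(1−p*)·0.0000)/1.06=3.9636; Δ=(5.1148−0.0000)/(48.1748−36.0226)=0.4209; B=V−Δ·S=-14.3035
Node (2,1) S=58.0419: V=(p*·21.3665+(1−p*)·5.1148)/1.06=17.4193; Δ=(21.3665−5.1148)/(64.4265−48.1748)=1.0000; B=V−Δ·S=-40.6226
Node (2,2) S=77.6223: V=(p*·43.1008+(1−p*)·21.3665)/1.06=36.9997; Δ=(43.1008−21.3665)/(86.1608−64.4265)=1.0000; B=V−Δ·S=-40.6226
Node (1,0) S=52.2900: V=(p*·17.4193+(1−p*)·3.9636)/1.06=14.1665; Δ=(17.4193−3.9636)/(58.0419−43.4007)=0.9190; B=V−Δ·S=-33.8894
Node (1,1) S=69.9300: V=(p*·36.9997+(1−p*)·17.4193)/1.06=31.6068; Δ=(36.9997−17.4193)/(77.6223−58.0419)=1.0000; B=V−Δ·S=-38.3232
Node (0,0) S=63.0000: V=(p*·31.6068+(1−p*)·14.1665)/1.06=26.8796; Δ=(31.6068−14.1665)/(69.9300−52.2900)=0.9887; B=V−Δ·S=-35.4071
Root portfolio cost Δ·63+B reproduces V0=26.8796.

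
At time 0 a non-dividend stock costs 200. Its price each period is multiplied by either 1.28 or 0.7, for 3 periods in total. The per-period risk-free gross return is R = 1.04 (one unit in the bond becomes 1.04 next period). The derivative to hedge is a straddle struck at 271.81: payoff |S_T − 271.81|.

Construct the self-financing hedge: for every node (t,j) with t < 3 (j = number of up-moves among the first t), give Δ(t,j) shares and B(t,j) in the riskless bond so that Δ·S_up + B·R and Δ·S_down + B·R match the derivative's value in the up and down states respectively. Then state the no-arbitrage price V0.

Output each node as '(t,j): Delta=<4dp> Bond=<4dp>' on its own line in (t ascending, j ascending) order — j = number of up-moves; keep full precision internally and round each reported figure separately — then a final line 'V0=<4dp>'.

Under the risk-neutral measure, an up-move has probability p* = (R−d)/(u−d) = 0.5862 and values discount at R = 1.04.
Payoff layer (t=3): V(3,0)=203.2100, V(3,1)=146.3700, V(3,2)=42.4340, V(3,3)=147.6204
(2,0): S=98.0000. Δ = (V_up−V_dn)/(S_up−S_dn) = (146.3700−203.2100)/(125.4400−68.6000) = -1.0000. V = [p*·146.3700 + (1−p*)·203.2100]/1.04 = 163.3558. B = V − Δ·S = 261.3558.
(2,1): S=179.2000. Δ = (V_up−V_dn)/(S_up−S_dn) = (42.4340−146.3700)/(229.3760−125.4400) = -1.0000. V = [p*·42.4340 + (1−p*)·146.3700]/1.04 = 82.1558. B = V − Δ·S = 261.3558.
(2,2): S=327.6800. Δ = (V_up−V_dn)/(S_up−S_dn) = (147.6204−42.4340)/(419.4304−229.3760) = 0.5535. V = [p*·147.6204 + (1−p*)·42.4340]/1.04 = 100.0913. B = V − Δ·S = -81.2645.
(1,0): S=140.0000. Δ = (V_up−V_dn)/(S_up−S_dn) = (82.1558−163.3558)/(179.2000−98.0000) = -1.0000. V = [p*·82.1558 + (1−p*)·163.3558]/1.04 = 111.3036. B = V − Δ·S = 251.3036.
(1,1): S=256.0000. Δ = (V_up−V_dn)/(S_up−S_dn) = (100.0913−82.1558)/(327.6800−179.2000) = 0.1208. V = [p*·100.0913 + (1−p*)·82.1558]/1.04 = 89.1055. B = V − Δ·S = 58.1821.
(0,0): S=200.0000. Δ = (V_up−V_dn)/(S_up−S_dn) = (89.1055−111.3036)/(256.0000−140.0000) = -0.1914. V = [p*·89.1055 + (1−p*)·111.3036]/1.04 = 94.5105. B = V − Δ·S = 132.7831.
Self-financing check: at every node Δ·S+B equals the discounted successor values.

(0,0): Delta=-0.1914 Bond=132.7831
(1,0): Delta=-1.0000 Bond=251.3036
(1,1): Delta=0.1208 Bond=58.1821
(2,0): Delta=-1.0000 Bond=261.3558
(2,1): Delta=-1.0000 Bond=261.3558
(2,2): Delta=0.5535 Bond=-81.2645
V0=94.5105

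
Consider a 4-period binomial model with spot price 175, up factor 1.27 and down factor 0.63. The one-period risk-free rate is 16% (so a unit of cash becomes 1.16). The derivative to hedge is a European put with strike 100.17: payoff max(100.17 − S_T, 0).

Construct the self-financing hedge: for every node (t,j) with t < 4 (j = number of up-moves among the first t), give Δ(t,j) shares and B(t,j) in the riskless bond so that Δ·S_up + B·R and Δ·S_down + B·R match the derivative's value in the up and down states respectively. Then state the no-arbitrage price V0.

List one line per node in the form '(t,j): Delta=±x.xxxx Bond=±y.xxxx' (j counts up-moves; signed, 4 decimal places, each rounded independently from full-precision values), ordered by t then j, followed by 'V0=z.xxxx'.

Under the risk-neutral measure, an up-move has probability p* = (R−d)/(u−d) = 0.8281 and values discount at R = 1.16.
At expiry t=4: V(4,0)=72.6023, V(4,1)=44.5971, V(4,2)=0.0000, V(4,3)=0.0000, V(4,4)=0.0000
Node (3,0) S=43.7582: V=(p*·44.5971+(1−p*)·72.6023)/1.16=42.5952; Δ=(44.5971−72.6023)/(55.5729−27.5677)=-1.0000; B=V−Δ·S=86.3534
Node (3,1) S=88.2110: V=(p*·0.0000+(1−p*)·44.5971)/1.16=6.6079; Δ=(0.0000−44.5971)/(112.0280−55.5729)=-0.7900; B=V−Δ·S=76.2908
Node (3,2) S=177.8222: V=(p*·0.0000+(1−p*)·0.0000)/1.16=0.0000; Δ=(0.0000−0.0000)/(225.8342−112.0280)=0.0000; B=V−Δ·S=0.0000
Node (3,3) S=358.4670: V=(p*·0.0000+(1−p*)·0.0000)/1.16=0.0000; Δ=(0.0000−0.0000)/(455.2531−225.8342)=0.0000; B=V−Δ·S=0.0000
Node (2,0) S=69.4575: V=(p*·6.6079+(1−p*)·42.5952)/1.16=11.0286; Δ=(6.6079−42.5952)/(88.2110−43.7582)=-0.8096; B=V−Δ·S=67.2589
Node (2,1) S=140.0175: V=(p*·0.0000+(1−p*)·6.6079)/1.16=0.9791; Δ=(0.0000−6.6079)/(177.8222−88.2110)=-0.0737; B=V−Δ·S=11.3039
Node (2,2) S=282.2575: V=(p*·0.0000+(1−p*)·0.0000)/1.16=0.0000; Δ=(0.0000−0.0000)/(358.4670−177.8222)=0.0000; B=V−Δ·S=0.0000
Node (1,0) S=110.2500: V=(p*·0.9791+(1−p*)·11.0286)/1.16=2.3331; Δ=(0.9791−11.0286)/(140.0175−69.4575)=-0.1424; B=V−Δ·S=18.0355
Node (1,1) S=222.2500: V=(p*·0.0000+(1−p*)·0.9791)/1.16=0.1451; Δ=(0.0000−0.9791)/(282.2575−140.0175)=-0.0069; B=V−Δ·S=1.6749
Node (0,0) S=175.0000: V=(p*·0.1451+(1−p*)·2.3331)/1.16=0.4492; Δ=(0.1451−2.3331)/(222.2500−110.2500)=-0.0195; B=V−Δ·S=3.8680
The time-0 hedge costs 0.4492, which is the no-arbitrage price.

(0,0): Delta=-0.0195 Bond=3.8680
(1,0): Delta=-0.1424 Bond=18.0355
(1,1): Delta=-0.0069 Bond=1.6749
(2,0): Delta=-0.8096 Bond=67.2589
(2,1): Delta=-0.0737 Bond=11.3039
(2,2): Delta=0.0000 Bond=0.0000
(3,0): Delta=-1.0000 Bond=86.3534
(3,1): Delta=-0.7900 Bond=76.2908
(3,2): Delta=0.0000 Bond=0.0000
(3,3): Delta=0.0000 Bond=0.0000
V0=0.4492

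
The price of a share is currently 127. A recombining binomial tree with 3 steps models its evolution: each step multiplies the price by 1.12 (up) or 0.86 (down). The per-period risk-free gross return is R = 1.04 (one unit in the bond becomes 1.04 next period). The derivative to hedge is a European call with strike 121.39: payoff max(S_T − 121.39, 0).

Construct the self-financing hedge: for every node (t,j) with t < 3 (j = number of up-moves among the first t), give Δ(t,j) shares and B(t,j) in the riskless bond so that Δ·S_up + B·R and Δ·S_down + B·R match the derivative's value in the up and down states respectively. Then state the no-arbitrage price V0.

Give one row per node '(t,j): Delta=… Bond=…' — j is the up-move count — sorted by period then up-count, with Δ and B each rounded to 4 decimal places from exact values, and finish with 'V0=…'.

Since d<R<u, set p* = (R−d)/(u−d) = 0.6923; price each node as the discounted p*-expectation of its children.
At expiry t=3: V(3,0)=0.0000, V(3,1)=0.0000, V(3,2)=15.6156, V(3,3)=57.0359
  t=2,j=0: stock 93.9292 → up 105.2007 (V=0.0000), down 80.7791 (V=0.0000). Price 0.0000; hedge Δ=0.0000, bond B=0.0000.
  t=2,j=1: stock 122.3264 → up 137.0056 (V=15.6156), down 105.2007 (V=0.0000). Price 10.3950; hedge Δ=0.4910, bond B=-49.6649.
  t=2,j=2: stock 159.3088 → up 178.4259 (V=57.0359), down 137.0056 (V=15.6156). Price 42.5876; hedge Δ=1.0000, bond B=-116.7212.
  t=1,j=0: stock 109.2200 → up 122.3264 (V=10.3950), down 93.9292 (V=0.0000). Price 6.9197; hedge Δ=0.3661, bond B=-33.0610.
  t=1,j=1: stock 142.2400 → up 159.3088 (V=42.5876), down 122.3264 (V=10.3950). Price 31.4252; hedge Δ=0.8705, bond B=-92.3927.
  t=0,j=0: stock 127.0000 → up 142.2400 (V=31.4252), down 109.2200 (V=6.9197). Price 22.9664; hedge Δ=0.7421, bond B=-71.2854.
Check: Δ(0,0)·S0 + B(0,0) = 22.9664 = V0.

(0,0): Delta=0.7421 Bond=-71.2854
(1,0): Delta=0.3661 Bond=-33.0610
(1,1): Delta=0.8705 Bond=-92.3927
(2,0): Delta=0.0000 Bond=0.0000
(2,1): Delta=0.4910 Bond=-49.6649
(2,2): Delta=1.0000 Bond=-116.7212
V0=22.9664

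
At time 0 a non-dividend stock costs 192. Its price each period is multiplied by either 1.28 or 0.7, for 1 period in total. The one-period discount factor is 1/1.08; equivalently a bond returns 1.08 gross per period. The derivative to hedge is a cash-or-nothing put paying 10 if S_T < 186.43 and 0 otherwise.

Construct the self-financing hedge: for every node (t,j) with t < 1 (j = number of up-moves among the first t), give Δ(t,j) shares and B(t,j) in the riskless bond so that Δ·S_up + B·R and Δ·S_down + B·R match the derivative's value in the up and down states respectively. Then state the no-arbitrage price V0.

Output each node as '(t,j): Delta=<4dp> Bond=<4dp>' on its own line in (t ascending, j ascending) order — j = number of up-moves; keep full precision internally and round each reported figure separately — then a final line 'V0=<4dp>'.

Since d<R<u, set p* = (R−d)/(u−d) = 0.6552; price each node as the discounted p*-expectation of its children.
Terminal values V(1,·): V(1,0)=10.0000, V(1,1)=0.0000
(0,0): S=192.0000. Δ = (V_up−V_dn)/(S_up−S_dn) = (0.0000−10.0000)/(245.7600−134.4000) = -0.0898. V = [p*·0.0000 + (1−p*)·10.0000]/1.08 = 3.1928. B = V − Δ·S = 20.4342.
Check: Δ(0,0)·S0 + B(0,0) = 3.1928 = V0.

(0,0): Delta=-0.0898 Bond=20.4342
V0=3.1928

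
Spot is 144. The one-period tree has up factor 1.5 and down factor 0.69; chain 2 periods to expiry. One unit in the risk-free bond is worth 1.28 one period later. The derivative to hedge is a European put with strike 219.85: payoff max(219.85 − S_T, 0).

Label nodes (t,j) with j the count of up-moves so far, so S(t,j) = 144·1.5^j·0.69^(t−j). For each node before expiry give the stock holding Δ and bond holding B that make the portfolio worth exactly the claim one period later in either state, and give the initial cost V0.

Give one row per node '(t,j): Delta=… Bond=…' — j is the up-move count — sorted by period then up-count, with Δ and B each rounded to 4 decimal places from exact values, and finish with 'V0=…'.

(0,0): Delta=-0.4919 Bond=94.7427
(1,0): Delta=-1.0000 Bond=171.7578
(1,1): Delta=-0.4047 Bond=102.4450
V0=23.9124

The replicating-portfolio and risk-neutral prices coincide; use p* = (1.28−0.69)/(1.5−0.69) = 0.7284 for the latter.
Payoff layer (t=2): V(2,0)=151.2916, V(2,1)=70.8100, V(2,2)=0.0000
  t=1,j=0: stock 99.3600 → up 149.0400 (V=70.8100), down 68.5584 (V=151.2916). Price 72.3978; hedge Δ=-1.0000, bond B=171.7578.
  t=1,j=1: stock 216.0000 → up 324.0000 (V=0.0000), down 149.0400 (V=70.8100). Price 15.0253; hedge Δ=-0.4047, bond B=102.4450.
  t=0,j=0: stock 144.0000 → up 216.0000 (V=15.0253), down 99.3600 (V=72.3978). Price 23.9124; hedge Δ=-0.4919, bond B=94.7427.
Each (Δ,B) replicates both successor values, so the strategy is self-financing and V0 is arbitrage-free.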